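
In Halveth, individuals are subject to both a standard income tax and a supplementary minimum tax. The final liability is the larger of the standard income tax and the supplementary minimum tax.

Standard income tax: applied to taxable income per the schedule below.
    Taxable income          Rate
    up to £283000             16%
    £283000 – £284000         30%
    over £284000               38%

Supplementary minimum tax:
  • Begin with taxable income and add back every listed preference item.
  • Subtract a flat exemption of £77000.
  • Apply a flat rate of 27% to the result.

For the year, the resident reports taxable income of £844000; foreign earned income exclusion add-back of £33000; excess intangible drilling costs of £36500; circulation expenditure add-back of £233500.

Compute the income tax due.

£288900

Supplementary minimum tax:
  Adjusted income: £844000 + £33000 + £36500 + £233500 = £1147000
  Less exemption £77000 → base £1070000
  £1070000 × 27% = £288900

Standard income tax:
  £283000 × 16% = £45280
  £1000 × 30% = £300
  £560000 × 38% = £212800
  → £258380

£288900 > £258380, so the supplementary minimum tax is the binding amount.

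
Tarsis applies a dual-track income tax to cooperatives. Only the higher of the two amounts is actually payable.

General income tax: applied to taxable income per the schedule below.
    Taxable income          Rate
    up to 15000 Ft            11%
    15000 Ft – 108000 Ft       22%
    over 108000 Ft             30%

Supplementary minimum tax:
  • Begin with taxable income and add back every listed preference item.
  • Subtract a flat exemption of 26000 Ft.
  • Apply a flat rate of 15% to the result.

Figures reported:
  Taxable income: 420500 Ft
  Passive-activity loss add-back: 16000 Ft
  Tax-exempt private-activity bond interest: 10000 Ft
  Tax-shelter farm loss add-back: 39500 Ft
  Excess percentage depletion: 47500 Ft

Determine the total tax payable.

115860 Ft

Supplementary minimum tax:
  Adjusted income: 420500 Ft + 16000 Ft + 10000 Ft + 39500 Ft + 47500 Ft = 533500 Ft
  Less exemption 26000 Ft → base 507500 Ft
  507500 Ft × 15% = 76125 Ft

General income tax:
  15000 Ft × 11% = 1650 Ft
  93000 Ft × 22% = 20460 Ft
  312500 Ft × 30% = 93750 Ft
  → 115860 Ft

115860 Ft > 76125 Ft, so the general income tax governs.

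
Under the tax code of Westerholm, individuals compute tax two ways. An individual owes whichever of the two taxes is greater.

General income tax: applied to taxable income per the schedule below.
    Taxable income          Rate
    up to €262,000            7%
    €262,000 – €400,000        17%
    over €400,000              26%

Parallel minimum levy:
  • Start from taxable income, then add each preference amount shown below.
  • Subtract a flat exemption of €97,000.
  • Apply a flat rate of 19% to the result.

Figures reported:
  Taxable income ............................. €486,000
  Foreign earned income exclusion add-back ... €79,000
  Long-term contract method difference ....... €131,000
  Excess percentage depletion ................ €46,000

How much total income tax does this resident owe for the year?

Parallel minimum levy:
  Adjusted income: €486,000 + €79,000 + €131,000 + €46,000 = €742,000
  Less exemption €97,000 → base €645,000
  €645,000 × 19% = €122,550

General income tax:
  €262,000 × 7% = €18,340
  €138,000 × 17% = €23,460
  €86,000 × 26% = €22,360
  → €64,160

€122,550 > €64,160, so the parallel minimum levy is the binding amount.

€122,550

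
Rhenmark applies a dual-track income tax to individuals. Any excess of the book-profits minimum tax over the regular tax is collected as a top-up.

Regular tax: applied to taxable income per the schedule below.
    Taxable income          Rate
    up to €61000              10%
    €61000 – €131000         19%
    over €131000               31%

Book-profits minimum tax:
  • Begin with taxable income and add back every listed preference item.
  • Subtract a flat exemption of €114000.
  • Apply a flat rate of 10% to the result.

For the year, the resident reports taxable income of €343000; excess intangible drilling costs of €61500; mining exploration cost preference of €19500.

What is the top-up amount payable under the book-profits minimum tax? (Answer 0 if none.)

€0

Regular tax:
  €61000 × 10% = €6100
  €70000 × 19% = €13300
  €212000 × 31% = €65720
  → €85120

Book-profits minimum tax:
  Adjusted income: €343000 + €61500 + €19500 = €424000
  Less exemption €114000 → base €310000
  €310000 × 10% = €31000

€31000 ≤ €85120, so no add-on is due.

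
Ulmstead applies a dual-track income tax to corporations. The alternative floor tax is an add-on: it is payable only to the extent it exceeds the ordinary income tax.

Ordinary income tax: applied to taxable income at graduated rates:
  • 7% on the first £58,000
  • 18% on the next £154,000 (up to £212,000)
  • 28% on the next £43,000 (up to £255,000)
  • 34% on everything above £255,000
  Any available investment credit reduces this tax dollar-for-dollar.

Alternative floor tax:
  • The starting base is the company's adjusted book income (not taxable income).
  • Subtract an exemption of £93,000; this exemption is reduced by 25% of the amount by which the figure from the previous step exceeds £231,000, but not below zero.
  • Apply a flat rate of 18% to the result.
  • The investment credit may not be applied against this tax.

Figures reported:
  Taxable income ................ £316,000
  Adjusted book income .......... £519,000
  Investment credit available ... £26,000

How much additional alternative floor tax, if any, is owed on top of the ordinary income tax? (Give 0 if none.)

Ordinary income tax:
  £58,000 × 7% = £4,060
  £154,000 × 18% = £27,720
  £43,000 × 28% = £12,040
  £61,000 × 34% = £20,740
  → £64,560
  Less investment credit £26,000 → £38,560

Alternative floor tax:
  Base (adjusted book income): £519,000
  Exemption: £93,000 − 25% × (£519,000 − £231,000) = £93,000 − £72,000 = £21,000
  Base: £519,000 − £21,000 = £498,000
  £498,000 × 18% = £89,640

Excess of alternative floor tax over ordinary income tax: £89,640 − £38,560 = £51,080.

£51,080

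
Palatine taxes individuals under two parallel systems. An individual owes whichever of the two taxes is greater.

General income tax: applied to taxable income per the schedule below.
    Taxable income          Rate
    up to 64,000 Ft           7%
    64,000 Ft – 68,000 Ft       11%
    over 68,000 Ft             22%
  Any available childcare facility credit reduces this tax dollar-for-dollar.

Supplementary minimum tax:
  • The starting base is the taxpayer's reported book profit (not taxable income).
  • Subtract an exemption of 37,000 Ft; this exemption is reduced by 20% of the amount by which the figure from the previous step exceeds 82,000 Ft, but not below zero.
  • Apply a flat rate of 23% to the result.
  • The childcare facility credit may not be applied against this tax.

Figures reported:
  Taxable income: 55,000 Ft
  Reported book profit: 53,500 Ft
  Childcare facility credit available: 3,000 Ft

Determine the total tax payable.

3,795 Ft

General income tax:
  55,000 Ft × 7% = 3,850 Ft
  Less childcare facility credit 3,000 Ft → 850 Ft

Supplementary minimum tax:
  Base (reported book profit): 53,500 Ft
  Exemption: 53,500 Ft ≤ 82,000 Ft, so full 37,000 Ft applies
  Base: 53,500 Ft − 37,000 Ft = 16,500 Ft
  16,500 Ft × 23% = 3,795 Ft

3,795 Ft > 850 Ft, so the supplementary minimum tax is the binding amount.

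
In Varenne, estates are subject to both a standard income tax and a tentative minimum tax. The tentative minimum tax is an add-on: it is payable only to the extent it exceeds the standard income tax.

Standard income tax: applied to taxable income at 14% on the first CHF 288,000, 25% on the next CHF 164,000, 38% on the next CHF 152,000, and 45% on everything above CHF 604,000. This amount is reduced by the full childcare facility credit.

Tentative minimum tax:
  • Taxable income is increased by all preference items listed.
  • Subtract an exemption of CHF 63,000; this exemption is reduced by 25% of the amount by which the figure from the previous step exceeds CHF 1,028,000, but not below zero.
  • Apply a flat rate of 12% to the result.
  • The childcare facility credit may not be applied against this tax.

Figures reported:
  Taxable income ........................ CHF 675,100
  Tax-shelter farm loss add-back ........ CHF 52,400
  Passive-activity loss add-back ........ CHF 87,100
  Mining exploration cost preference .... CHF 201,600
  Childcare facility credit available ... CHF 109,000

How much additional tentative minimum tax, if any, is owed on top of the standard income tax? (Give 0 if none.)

Standard income tax:
  CHF 288,000 × 14% = CHF 40,320
  CHF 164,000 × 25% = CHF 41,000
  CHF 152,000 × 38% = CHF 57,760
  CHF 71,100 × 45% = CHF 31,995
  → CHF 171,075
  Less childcare facility credit CHF 109,000 → CHF 62,075

Tentative minimum tax:
  Adjusted income: CHF 675,100 + CHF 52,400 + CHF 87,100 + CHF 201,600 = CHF 1,016,200
  Exemption: CHF 1,016,200 ≤ CHF 1,028,000, so full CHF 63,000 applies
  Base: CHF 1,016,200 − CHF 63,000 = CHF 953,200
  CHF 953,200 × 12% = CHF 114,384

Excess of tentative minimum tax over standard income tax: CHF 114,384 − CHF 62,075 = CHF 52,309.

CHF 52,309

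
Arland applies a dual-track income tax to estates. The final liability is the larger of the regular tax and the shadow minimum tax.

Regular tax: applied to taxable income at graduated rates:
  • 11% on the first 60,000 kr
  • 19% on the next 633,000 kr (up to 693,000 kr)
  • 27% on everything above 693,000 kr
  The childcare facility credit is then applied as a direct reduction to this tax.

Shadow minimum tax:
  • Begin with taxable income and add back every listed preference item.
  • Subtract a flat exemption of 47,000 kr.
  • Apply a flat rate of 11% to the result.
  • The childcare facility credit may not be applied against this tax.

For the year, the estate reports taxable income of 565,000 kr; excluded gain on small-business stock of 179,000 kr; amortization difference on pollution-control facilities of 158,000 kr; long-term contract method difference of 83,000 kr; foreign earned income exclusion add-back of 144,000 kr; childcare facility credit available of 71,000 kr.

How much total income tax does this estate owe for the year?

Regular tax:
  60,000 kr × 11% = 6,600 kr
  505,000 kr × 19% = 95,950 kr
  → 102,550 kr
  Less childcare facility credit 71,000 kr → 31,550 kr

Shadow minimum tax:
  Adjusted income: 565,000 kr + 179,000 kr + 158,000 kr + 83,000 kr + 144,000 kr = 1,129,000 kr
  Less exemption 47,000 kr → base 1,082,000 kr
  1,082,000 kr × 11% = 119,020 kr

119,020 kr > 31,550 kr, so the shadow minimum tax is the binding amount.

119,020 kr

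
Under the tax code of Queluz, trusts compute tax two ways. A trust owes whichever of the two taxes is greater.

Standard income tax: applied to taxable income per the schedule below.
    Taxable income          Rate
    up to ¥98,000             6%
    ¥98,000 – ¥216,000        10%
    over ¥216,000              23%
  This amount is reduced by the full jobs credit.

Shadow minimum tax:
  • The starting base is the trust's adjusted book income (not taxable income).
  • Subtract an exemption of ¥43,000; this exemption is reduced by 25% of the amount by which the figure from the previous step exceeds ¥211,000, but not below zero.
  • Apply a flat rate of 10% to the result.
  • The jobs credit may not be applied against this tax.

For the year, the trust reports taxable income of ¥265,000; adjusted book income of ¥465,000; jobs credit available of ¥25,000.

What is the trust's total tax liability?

¥46,500

Shadow minimum tax:
  Base (adjusted book income): ¥465,000
  Exemption: 25% × (¥465,000 − ¥211,000) = ¥63,500 ≥ ¥43,000, so the exemption is fully phased out
  Base: ¥465,000 − ¥0 = ¥465,000
  ¥465,000 × 10% = ¥46,500

Standard income tax:
  ¥98,000 × 6% = ¥5,880
  ¥118,000 × 10% = ¥11,800
  ¥49,000 × 23% = ¥11,270
  → ¥28,950
  Less jobs credit ¥25,000 → ¥3,950

¥46,500 > ¥3,950, so the shadow minimum tax is the binding amount.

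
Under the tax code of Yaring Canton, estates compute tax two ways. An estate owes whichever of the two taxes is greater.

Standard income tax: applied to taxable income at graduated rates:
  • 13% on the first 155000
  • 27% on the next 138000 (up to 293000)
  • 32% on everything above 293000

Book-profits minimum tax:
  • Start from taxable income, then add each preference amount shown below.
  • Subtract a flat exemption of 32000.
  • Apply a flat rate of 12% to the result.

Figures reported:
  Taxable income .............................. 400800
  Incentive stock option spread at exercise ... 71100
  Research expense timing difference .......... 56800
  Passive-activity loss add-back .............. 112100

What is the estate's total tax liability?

91906

Standard income tax:
  155000 × 13% = 20150
  138000 × 27% = 37260
  107800 × 32% = 34496
  → 91906

Book-profits minimum tax:
  Adjusted income: 400800 + 71100 + 56800 + 112100 = 640800
  Less exemption 32000 → base 608800
  608800 × 12% = 73056

91906 > 73056, so the standard income tax governs.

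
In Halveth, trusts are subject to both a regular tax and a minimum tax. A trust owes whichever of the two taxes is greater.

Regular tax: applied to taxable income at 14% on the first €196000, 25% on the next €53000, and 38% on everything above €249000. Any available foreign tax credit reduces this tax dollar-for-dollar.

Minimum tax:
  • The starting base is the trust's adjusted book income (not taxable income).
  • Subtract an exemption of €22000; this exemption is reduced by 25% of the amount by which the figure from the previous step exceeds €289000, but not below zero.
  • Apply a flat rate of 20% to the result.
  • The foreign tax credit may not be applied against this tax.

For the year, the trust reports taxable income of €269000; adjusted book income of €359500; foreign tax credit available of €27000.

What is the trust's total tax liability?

€71025

Minimum tax:
  Base (adjusted book income): €359500
  Exemption: €22000 − 25% × (€359500 − €289000) = €22000 − €17625 = €4375
  Base: €359500 − €4375 = €355125
  €355125 × 20% = €71025

Regular tax:
  €196000 × 14% = €27440
  €53000 × 25% = €13250
  €20000 × 38% = €7600
  → €48290
  Less foreign tax credit €27000 → €21290

€71025 > €21290, so the minimum tax is the binding amount.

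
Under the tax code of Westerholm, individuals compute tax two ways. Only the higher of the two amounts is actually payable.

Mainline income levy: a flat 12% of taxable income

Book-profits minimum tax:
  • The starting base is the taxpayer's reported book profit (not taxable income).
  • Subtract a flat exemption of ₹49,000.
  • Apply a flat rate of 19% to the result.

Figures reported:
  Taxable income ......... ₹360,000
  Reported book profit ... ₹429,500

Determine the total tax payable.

₹72,295

Book-profits minimum tax:
  Base (reported book profit): ₹429,500
  Less exemption ₹49,000 → base ₹380,500
  ₹380,500 × 19% = ₹72,295

Mainline income levy:
  ₹360,000 × 12% = ₹43,200

₹72,295 > ₹43,200, so the book-profits minimum tax is the binding amount.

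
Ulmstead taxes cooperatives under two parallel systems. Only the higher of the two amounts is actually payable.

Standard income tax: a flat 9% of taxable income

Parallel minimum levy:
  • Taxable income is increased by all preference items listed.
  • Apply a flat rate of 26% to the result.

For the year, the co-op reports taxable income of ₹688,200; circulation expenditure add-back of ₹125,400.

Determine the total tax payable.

₹211,536

Standard income tax:
  ₹688,200 × 9% = ₹61,938

Parallel minimum levy:
  Adjusted income: ₹688,200 + ₹125,400 = ₹813,600
  ₹813,600 × 26% = ₹211,536

₹211,536 > ₹61,938, so the parallel minimum levy is the binding amount.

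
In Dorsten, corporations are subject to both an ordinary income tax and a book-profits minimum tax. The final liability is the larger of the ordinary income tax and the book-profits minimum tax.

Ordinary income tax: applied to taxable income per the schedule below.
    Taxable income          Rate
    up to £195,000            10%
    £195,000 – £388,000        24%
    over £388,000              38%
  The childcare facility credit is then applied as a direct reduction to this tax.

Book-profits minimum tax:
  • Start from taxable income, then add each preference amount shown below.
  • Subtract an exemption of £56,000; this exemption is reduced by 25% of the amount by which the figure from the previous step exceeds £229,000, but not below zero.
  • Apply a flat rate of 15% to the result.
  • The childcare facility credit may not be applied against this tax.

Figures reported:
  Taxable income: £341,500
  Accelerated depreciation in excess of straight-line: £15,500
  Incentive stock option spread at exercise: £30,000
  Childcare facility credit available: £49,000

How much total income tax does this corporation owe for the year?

£55,575

Ordinary income tax:
  £195,000 × 10% = £19,500
  £146,500 × 24% = £35,160
  → £54,660
  Less childcare facility credit £49,000 → £5,660

Book-profits minimum tax:
  Adjusted income: £341,500 + £15,500 + £30,000 = £387,000
  Exemption: £56,000 − 25% × (£387,000 − £229,000) = £56,000 − £39,500 = £16,500
  Base: £387,000 − £16,500 = £370,500
  £370,500 × 15% = £55,575

£55,575 > £5,660, so the book-profits minimum tax is the binding amount.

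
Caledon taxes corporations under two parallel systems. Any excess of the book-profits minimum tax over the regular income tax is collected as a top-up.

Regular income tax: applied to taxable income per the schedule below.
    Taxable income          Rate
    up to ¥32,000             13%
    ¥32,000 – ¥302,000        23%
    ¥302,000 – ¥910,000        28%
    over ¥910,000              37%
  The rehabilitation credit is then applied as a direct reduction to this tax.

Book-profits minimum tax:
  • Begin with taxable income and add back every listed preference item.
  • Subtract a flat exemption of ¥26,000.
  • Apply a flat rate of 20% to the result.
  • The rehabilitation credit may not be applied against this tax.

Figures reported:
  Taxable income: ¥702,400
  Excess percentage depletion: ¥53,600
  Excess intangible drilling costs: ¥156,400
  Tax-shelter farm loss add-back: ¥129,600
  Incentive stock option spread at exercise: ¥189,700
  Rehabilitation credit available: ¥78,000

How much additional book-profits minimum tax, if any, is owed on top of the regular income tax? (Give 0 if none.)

Regular income tax:
  ¥32,000 × 13% = ¥4,160
  ¥270,000 × 23% = ¥62,100
  ¥400,400 × 28% = ¥112,112
  → ¥178,372
  Less rehabilitation credit ¥78,000 → ¥100,372

Book-profits minimum tax:
  Adjusted income: ¥702,400 + ¥53,600 + ¥156,400 + ¥129,600 + ¥189,700 = ¥1,231,700
  Less exemption ¥26,000 → base ¥1,205,700
  ¥1,205,700 × 20% = ¥241,140

Excess of book-profits minimum tax over regular income tax: ¥241,140 − ¥100,372 = ¥140,768.

¥140,768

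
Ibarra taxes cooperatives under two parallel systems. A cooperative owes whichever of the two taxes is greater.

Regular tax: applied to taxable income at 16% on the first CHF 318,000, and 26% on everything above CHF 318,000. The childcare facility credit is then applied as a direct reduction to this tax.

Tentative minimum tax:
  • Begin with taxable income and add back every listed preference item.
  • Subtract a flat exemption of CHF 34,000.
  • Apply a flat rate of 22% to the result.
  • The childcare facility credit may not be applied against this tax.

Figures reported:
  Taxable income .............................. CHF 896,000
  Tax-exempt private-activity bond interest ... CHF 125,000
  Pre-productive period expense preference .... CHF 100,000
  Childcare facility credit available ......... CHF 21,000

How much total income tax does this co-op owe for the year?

CHF 239,140

Regular tax:
  CHF 318,000 × 16% = CHF 50,880
  CHF 578,000 × 26% = CHF 150,280
  → CHF 201,160
  Less childcare facility credit CHF 21,000 → CHF 180,160

Tentative minimum tax:
  Adjusted income: CHF 896,000 + CHF 125,000 + CHF 100,000 = CHF 1,121,000
  Less exemption CHF 34,000 → base CHF 1,087,000
  CHF 1,087,000 × 22% = CHF 239,140

CHF 239,140 > CHF 180,160, so the tentative minimum tax is the binding amount.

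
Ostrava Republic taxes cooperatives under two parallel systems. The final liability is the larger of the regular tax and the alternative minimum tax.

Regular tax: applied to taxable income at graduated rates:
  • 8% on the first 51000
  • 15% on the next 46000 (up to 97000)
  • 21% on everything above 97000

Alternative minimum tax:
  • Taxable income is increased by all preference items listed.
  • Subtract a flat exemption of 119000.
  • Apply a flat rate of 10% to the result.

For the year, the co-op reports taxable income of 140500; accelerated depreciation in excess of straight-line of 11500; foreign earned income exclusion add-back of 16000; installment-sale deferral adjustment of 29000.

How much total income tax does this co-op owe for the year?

20115

Alternative minimum tax:
  Adjusted income: 140500 + 11500 + 16000 + 29000 = 197000
  Less exemption 119000 → base 78000
  78000 × 10% = 7800

Regular tax:
  51000 × 8% = 4080
  46000 × 15% = 6900
  43500 × 21% = 9135
  → 20115

20115 > 7800, so the regular tax governs.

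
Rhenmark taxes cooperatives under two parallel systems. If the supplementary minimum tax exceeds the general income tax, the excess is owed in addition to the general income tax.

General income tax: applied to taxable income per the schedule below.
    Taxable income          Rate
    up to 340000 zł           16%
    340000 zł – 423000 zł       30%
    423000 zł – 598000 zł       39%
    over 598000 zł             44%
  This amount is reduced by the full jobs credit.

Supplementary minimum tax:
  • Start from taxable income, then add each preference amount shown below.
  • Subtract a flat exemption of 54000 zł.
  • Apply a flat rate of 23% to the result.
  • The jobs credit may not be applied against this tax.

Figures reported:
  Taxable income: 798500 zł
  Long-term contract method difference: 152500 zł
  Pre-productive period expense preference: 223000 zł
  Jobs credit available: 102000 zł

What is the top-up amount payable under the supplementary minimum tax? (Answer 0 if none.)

Supplementary minimum tax:
  Adjusted income: 798500 zł + 152500 zł + 223000 zł = 1174000 zł
  Less exemption 54000 zł → base 1120000 zł
  1120000 zł × 23% = 257600 zł

General income tax:
  340000 zł × 16% = 54400 zł
  83000 zł × 30% = 24900 zł
  175000 zł × 39% = 68250 zł
  200500 zł × 44% = 88220 zł
  → 235770 zł
  Less jobs credit 102000 zł → 133770 zł

Excess of supplementary minimum tax over general income tax: 257600 zł − 133770 zł = 123830 zł.

123830 zł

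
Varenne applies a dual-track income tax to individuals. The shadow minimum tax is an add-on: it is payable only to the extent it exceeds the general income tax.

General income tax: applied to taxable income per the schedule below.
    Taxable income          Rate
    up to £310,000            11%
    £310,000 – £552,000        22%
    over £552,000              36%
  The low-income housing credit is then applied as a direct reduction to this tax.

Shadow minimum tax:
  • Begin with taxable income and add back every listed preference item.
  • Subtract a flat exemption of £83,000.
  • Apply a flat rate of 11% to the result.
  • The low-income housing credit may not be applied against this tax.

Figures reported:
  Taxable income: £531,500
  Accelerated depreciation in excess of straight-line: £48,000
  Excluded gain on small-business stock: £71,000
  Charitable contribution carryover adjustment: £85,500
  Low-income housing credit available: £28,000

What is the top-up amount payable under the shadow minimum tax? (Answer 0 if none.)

Shadow minimum tax:
  Adjusted income: £531,500 + £48,000 + £71,000 + £85,500 = £736,000
  Less exemption £83,000 → base £653,000
  £653,000 × 11% = £71,830

General income tax:
  £310,000 × 11% = £34,100
  £221,500 × 22% = £48,730
  → £82,830
  Less low-income housing credit £28,000 → £54,830

Excess of shadow minimum tax over general income tax: £71,830 − £54,830 = £17,000.

£17,000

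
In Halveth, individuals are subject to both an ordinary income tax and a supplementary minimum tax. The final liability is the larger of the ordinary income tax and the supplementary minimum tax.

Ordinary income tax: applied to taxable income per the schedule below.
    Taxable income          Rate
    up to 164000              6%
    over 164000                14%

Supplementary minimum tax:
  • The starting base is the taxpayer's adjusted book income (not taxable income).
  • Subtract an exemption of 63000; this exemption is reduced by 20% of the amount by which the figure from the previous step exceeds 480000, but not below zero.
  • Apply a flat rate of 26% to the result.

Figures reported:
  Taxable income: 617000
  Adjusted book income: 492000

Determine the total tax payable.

112164

Supplementary minimum tax:
  Base (adjusted book income): 492000
  Exemption: 63000 − 20% × (492000 − 480000) = 63000 − 2400 = 60600
  Base: 492000 − 60600 = 431400
  431400 × 26% = 112164

Ordinary income tax:
  164000 × 6% = 9840
  453000 × 14% = 63420
  → 73260

112164 > 73260, so the supplementary minimum tax is the binding amount.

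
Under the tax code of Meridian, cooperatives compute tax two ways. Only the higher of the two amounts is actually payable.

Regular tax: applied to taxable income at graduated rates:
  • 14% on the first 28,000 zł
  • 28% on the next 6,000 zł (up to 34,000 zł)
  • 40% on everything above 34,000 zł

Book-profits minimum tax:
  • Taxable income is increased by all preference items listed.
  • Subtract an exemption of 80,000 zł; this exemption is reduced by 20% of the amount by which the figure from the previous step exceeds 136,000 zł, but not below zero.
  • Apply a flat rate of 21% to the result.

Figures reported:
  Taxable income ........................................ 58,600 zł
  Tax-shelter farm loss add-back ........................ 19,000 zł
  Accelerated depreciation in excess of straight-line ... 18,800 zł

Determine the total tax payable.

15,440 zł

Book-profits minimum tax:
  Adjusted income: 58,600 zł + 19,000 zł + 18,800 zł = 96,400 zł
  Exemption: 96,400 zł ≤ 136,000 zł, so full 80,000 zł applies
  Base: 96,400 zł − 80,000 zł = 16,400 zł
  16,400 zł × 21% = 3,444 zł

Regular tax:
  28,000 zł × 14% = 3,920 zł
  6,000 zł × 28% = 1,680 zł
  24,600 zł × 40% = 9,840 zł
  → 15,440 zł

15,440 zł > 3,444 zł, so the regular tax governs.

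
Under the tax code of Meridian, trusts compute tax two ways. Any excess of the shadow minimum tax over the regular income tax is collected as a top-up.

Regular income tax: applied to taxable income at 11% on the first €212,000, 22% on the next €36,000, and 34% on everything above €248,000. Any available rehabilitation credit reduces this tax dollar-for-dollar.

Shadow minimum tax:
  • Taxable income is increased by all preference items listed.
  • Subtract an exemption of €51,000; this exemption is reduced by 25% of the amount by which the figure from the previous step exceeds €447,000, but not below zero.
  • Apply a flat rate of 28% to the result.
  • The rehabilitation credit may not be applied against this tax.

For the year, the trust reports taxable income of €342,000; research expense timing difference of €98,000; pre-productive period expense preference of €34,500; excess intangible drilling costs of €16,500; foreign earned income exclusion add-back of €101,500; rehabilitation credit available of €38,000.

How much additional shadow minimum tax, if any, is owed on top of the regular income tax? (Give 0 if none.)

Regular income tax:
  €212,000 × 11% = €23,320
  €36,000 × 22% = €7,920
  €94,000 × 34% = €31,960
  → €63,200
  Less rehabilitation credit €38,000 → €25,200

Shadow minimum tax:
  Adjusted income: €342,000 + €98,000 + €34,500 + €16,500 + €101,500 = €592,500
  Exemption: €51,000 − 25% × (€592,500 − €447,000) = €51,000 − €36,375 = €14,625
  Base: €592,500 − €14,625 = €577,875
  €577,875 × 28% = €161,805

Excess of shadow minimum tax over regular income tax: €161,805 − €25,200 = €136,605.

€136,605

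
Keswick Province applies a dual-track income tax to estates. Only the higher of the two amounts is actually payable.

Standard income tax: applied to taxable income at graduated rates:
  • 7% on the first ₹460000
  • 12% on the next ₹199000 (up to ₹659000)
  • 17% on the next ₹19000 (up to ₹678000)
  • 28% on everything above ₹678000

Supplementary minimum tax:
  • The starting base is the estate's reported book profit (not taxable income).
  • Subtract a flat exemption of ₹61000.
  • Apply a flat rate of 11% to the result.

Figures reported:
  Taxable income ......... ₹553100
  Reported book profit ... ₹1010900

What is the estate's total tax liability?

Standard income tax:
  ₹460000 × 7% = ₹32200
  ₹93100 × 12% = ₹11172
  → ₹43372

Supplementary minimum tax:
  Base (reported book profit): ₹1010900
  Less exemption ₹61000 → base ₹949900
  ₹949900 × 11% = ₹104489

₹104489 > ₹43372, so the supplementary minimum tax is the binding amount.

₹104489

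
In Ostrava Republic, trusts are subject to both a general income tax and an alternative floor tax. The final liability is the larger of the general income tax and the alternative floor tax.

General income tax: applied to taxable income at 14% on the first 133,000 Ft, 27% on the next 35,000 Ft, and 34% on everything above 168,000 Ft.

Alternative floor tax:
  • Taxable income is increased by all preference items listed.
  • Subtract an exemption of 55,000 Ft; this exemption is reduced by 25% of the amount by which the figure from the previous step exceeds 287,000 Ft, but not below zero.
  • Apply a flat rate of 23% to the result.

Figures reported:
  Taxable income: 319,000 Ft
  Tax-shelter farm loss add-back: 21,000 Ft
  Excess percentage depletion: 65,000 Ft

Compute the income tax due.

87,285 Ft

General income tax:
  133,000 Ft × 14% = 18,620 Ft
  35,000 Ft × 27% = 9,450 Ft
  151,000 Ft × 34% = 51,340 Ft
  → 79,410 Ft

Alternative floor tax:
  Adjusted income: 319,000 Ft + 21,000 Ft + 65,000 Ft = 405,000 Ft
  Exemption: 55,000 Ft − 25% × (405,000 Ft − 287,000 Ft) = 55,000 Ft − 29,500 Ft = 25,500 Ft
  Base: 405,000 Ft − 25,500 Ft = 379,500 Ft
  379,500 Ft × 23% = 87,285 Ft

87,285 Ft > 79,410 Ft, so the alternative floor tax is the binding amount.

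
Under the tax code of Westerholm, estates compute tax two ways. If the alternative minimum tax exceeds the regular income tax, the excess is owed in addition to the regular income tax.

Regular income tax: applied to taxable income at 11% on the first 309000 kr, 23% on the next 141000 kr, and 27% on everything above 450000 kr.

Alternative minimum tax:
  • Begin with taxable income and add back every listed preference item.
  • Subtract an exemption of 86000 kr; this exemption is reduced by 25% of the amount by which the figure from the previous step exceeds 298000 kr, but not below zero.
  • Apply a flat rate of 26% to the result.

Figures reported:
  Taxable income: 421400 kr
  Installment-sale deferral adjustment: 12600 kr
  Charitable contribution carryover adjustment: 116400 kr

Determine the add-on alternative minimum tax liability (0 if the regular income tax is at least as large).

77308 kr

Alternative minimum tax:
  Adjusted income: 421400 kr + 12600 kr + 116400 kr = 550400 kr
  Exemption: 86000 kr − 25% × (550400 kr − 298000 kr) = 86000 kr − 63100 kr = 22900 kr
  Base: 550400 kr − 22900 kr = 527500 kr
  527500 kr × 26% = 137150 kr

Regular income tax:
  309000 kr × 11% = 33990 kr
  112400 kr × 23% = 25852 kr
  → 59842 kr

Excess of alternative minimum tax over regular income tax: 137150 kr − 59842 kr = 77308 kr.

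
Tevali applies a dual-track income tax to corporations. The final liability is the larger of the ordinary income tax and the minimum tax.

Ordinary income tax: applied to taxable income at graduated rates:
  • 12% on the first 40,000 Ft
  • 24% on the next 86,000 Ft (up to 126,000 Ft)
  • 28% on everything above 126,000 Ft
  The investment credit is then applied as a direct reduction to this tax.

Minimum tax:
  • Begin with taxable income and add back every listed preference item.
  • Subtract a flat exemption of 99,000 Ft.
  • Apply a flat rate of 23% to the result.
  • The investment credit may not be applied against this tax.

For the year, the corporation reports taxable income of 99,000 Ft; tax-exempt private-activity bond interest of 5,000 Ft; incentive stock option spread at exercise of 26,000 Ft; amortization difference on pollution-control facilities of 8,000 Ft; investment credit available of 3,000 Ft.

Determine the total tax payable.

Ordinary income tax:
  40,000 Ft × 12% = 4,800 Ft
  59,000 Ft × 24% = 14,160 Ft
  → 18,960 Ft
  Less investment credit 3,000 Ft → 15,960 Ft

Minimum tax:
  Adjusted income: 99,000 Ft + 5,000 Ft + 26,000 Ft + 8,000 Ft = 138,000 Ft
  Less exemption 99,000 Ft → base 39,000 Ft
  39,000 Ft × 23% = 8,970 Ft

15,960 Ft > 8,970 Ft, so the ordinary income tax governs.

15,960 Ft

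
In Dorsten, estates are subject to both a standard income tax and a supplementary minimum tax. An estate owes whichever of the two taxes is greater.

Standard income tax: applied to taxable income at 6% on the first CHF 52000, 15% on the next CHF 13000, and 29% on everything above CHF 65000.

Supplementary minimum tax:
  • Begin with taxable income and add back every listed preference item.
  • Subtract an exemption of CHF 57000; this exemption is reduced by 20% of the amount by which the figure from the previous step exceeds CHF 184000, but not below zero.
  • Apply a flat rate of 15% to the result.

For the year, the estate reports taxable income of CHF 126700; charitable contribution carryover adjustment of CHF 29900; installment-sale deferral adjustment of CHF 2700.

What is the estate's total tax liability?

CHF 22963

Supplementary minimum tax:
  Adjusted income: CHF 126700 + CHF 29900 + CHF 2700 = CHF 159300
  Exemption: CHF 159300 ≤ CHF 184000, so full CHF 57000 applies
  Base: CHF 159300 − CHF 57000 = CHF 102300
  CHF 102300 × 15% = CHF 15345

Standard income tax:
  CHF 52000 × 6% = CHF 3120
  CHF 13000 × 15% = CHF 1950
  CHF 61700 × 29% = CHF 17893
  → CHF 22963

CHF 22963 > CHF 15345, so the standard income tax governs.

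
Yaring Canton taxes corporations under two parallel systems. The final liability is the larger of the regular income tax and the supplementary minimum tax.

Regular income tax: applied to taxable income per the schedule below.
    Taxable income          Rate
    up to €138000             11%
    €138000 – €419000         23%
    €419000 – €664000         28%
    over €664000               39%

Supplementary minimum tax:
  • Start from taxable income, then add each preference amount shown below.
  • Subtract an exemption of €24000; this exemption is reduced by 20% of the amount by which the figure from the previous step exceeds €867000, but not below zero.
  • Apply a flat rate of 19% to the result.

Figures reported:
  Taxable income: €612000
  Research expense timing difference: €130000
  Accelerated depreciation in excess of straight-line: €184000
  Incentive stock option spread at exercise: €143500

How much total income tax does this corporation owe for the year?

€203205

Supplementary minimum tax:
  Adjusted income: €612000 + €130000 + €184000 + €143500 = €1069500
  Exemption: 20% × (€1069500 − €867000) = €40500 ≥ €24000, so the exemption is fully phased out
  Base: €1069500 − €0 = €1069500
  €1069500 × 19% = €203205

Regular income tax:
  €138000 × 11% = €15180
  €281000 × 23% = €64630
  €193000 × 28% = €54040
  → €133850

€203205 > €133850, so the supplementary minimum tax is the binding amount.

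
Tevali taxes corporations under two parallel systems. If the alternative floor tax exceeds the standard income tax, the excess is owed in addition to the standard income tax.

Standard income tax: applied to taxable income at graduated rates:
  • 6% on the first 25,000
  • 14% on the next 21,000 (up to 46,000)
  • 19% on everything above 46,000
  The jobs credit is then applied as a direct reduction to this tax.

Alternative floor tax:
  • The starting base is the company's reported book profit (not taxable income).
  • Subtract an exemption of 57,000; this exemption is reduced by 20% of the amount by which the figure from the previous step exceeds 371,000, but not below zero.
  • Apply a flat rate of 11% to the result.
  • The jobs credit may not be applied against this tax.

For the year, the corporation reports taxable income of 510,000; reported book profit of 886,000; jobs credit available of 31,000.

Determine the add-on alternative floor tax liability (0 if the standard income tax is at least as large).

35,860

Alternative floor tax:
  Base (reported book profit): 886,000
  Exemption: 20% × (886,000 − 371,000) = 103,000 ≥ 57,000, so the exemption is fully phased out
  Base: 886,000 − 0 = 886,000
  886,000 × 11% = 97,460

Standard income tax:
  25,000 × 6% = 1,500
  21,000 × 14% = 2,940
  464,000 × 19% = 88,160
  → 92,600
  Less jobs credit 31,000 → 61,600

Excess of alternative floor tax over standard income tax: 97,460 − 61,600 = 35,860.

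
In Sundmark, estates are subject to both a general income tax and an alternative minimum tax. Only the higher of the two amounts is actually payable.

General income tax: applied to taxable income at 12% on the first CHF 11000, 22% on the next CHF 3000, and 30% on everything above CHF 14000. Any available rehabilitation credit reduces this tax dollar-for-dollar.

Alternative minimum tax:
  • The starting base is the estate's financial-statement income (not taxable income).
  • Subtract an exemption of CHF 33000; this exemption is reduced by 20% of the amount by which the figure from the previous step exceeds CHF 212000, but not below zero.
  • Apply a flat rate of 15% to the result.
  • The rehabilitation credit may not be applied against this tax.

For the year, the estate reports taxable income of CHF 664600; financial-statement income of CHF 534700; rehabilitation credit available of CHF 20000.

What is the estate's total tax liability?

CHF 177160

General income tax:
  CHF 11000 × 12% = CHF 1320
  CHF 3000 × 22% = CHF 660
  CHF 650600 × 30% = CHF 195180
  → CHF 197160
  Less rehabilitation credit CHF 20000 → CHF 177160

Alternative minimum tax:
  Base (financial-statement income): CHF 534700
  Exemption: 20% × (CHF 534700 − CHF 212000) = CHF 64540 ≥ CHF 33000, so the exemption is fully phased out
  Base: CHF 534700 − CHF 0 = CHF 534700
  CHF 534700 × 15% = CHF 80205

CHF 177160 > CHF 80205, so the general income tax governs.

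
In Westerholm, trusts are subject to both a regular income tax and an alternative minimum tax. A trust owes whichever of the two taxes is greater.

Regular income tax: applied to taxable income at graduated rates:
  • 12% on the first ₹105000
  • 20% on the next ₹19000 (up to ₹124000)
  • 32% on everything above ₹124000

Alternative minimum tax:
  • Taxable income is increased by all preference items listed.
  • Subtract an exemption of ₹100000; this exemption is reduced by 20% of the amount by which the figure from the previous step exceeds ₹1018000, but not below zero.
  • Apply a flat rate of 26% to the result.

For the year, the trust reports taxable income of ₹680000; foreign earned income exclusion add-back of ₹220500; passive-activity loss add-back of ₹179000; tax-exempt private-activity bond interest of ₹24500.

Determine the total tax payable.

Regular income tax:
  ₹105000 × 12% = ₹12600
  ₹19000 × 20% = ₹3800
  ₹556000 × 32% = ₹177920
  → ₹194320

Alternative minimum tax:
  Adjusted income: ₹680000 + ₹220500 + ₹179000 + ₹24500 = ₹1104000
  Exemption: ₹100000 − 20% × (₹1104000 − ₹1018000) = ₹100000 − ₹17200 = ₹82800
  Base: ₹1104000 − ₹82800 = ₹1021200
  ₹1021200 × 26% = ₹265512

₹265512 > ₹194320, so the alternative minimum tax is the binding amount.

₹265512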